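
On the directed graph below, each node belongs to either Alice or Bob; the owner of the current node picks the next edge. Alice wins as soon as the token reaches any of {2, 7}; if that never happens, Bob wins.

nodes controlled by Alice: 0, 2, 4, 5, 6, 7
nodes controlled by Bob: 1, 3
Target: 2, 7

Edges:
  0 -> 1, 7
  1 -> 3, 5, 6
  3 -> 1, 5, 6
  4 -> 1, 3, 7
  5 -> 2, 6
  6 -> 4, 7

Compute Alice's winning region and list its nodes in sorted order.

A0 = {2, 7}
A1: add {0, 4, 5, 6} — 0 (Alice) has 0→7; 4 (Alice) has 4→7; 5 (Alice) has 5→2; 6 (Alice) has 6→7.
A2 = A1; e.g. 1 (Bob) can still go to 3. Fixed point.
Alice's winning region = {0, 2, 4, 5, 6, 7}.

0, 2, 4, 5, 6, 7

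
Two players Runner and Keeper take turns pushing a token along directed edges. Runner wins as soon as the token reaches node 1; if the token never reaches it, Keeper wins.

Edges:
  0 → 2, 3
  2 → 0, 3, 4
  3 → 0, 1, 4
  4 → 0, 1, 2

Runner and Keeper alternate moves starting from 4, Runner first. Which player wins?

Runner

Track states (vertex, player-to-move).
A0 = {(1,Runner), (1,Keeper)}
A1: add {(3,Runner), (4,Runner)}.
(4,Runner) ∈ A1 ⇒ Runner forces the target.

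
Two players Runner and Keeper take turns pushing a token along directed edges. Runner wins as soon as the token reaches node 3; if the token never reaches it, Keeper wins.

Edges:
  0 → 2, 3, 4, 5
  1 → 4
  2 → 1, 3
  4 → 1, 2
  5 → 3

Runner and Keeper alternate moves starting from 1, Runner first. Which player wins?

Track states (vertex, player-to-move).
A0 = {(3,Runner), (3,Keeper)}
A1: add {(0,Runner), (2,Runner), (5,Runner), (5,Keeper)}.
A2 = A1; e.g. (0,Keeper) stays out. (1,Runner) never enters ⇒ Keeper avoids the target.

Keeper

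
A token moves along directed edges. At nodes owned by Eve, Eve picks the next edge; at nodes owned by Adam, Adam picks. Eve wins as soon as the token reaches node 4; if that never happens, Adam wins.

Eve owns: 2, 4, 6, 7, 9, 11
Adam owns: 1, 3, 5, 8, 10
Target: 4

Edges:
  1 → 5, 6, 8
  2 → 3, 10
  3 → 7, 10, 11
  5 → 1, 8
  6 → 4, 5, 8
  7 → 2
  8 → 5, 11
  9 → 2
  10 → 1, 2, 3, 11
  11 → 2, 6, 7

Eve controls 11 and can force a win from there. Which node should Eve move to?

A0 = {4}
A1: add {6} — 6 (Eve) has 6→4.
A2: add {11} — 11 (Eve) has 11→6.
A3 = A2; e.g. 1 (Adam) can still go to 5. Fixed point.
From 11, successor 6 is in the attractor (rank 1); the other successors 2, 7 are not.

6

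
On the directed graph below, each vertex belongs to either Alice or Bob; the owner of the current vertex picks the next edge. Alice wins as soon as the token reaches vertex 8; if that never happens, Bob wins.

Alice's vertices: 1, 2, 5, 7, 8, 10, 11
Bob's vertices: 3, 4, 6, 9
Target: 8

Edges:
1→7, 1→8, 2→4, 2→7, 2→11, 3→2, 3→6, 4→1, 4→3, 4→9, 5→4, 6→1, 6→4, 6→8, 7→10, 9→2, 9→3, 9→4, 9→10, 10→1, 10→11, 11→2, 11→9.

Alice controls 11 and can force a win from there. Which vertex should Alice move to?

A0 = {8}
A1: add {1} — 1 (Alice) has 1→8.
A2: add {10} — 10 (Alice) has 10→1.
A3: add {7} — 7 (Alice) has 7→10.
A4: add {2} — 2 (Alice) has 2→7.
A5: add {11} — 11 (Alice) has 11→2.
A6 = A5; e.g. 3 (Bob) can still go to 6. Fixed point.
From 11, successor 2 is in the attractor (rank 4); the other successor 9 is not.

2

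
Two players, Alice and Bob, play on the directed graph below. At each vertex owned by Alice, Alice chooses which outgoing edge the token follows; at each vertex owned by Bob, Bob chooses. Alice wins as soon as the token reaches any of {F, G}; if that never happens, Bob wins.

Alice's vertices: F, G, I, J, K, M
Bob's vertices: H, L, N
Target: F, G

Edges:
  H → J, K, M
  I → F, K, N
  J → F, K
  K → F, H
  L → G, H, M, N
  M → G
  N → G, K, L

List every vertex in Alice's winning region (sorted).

A0 = {F, G}
A1: add {I, J, K, M} — I (Alice) has I→F; J (Alice) has J→F; K (Alice) has K→F; M (Alice) has M→G.
A2: add {H} — H (Bob): all of {J, K, M} already in.
A3 = A2; e.g. L (Bob) can still go to N. Fixed point.
Alice's winning region = {F, G, H, I, J, K, M}.

F, G, H, I, J, K, M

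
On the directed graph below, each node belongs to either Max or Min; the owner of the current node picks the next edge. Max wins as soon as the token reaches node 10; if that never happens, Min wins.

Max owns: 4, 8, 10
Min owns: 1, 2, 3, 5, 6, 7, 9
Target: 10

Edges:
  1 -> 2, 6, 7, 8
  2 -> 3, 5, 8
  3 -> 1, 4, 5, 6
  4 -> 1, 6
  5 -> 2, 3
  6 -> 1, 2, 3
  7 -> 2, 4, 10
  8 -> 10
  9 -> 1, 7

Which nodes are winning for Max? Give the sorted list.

A0 = {10}
A1: add {8} — 8 (Max) has 8→10.
A2 = A1; e.g. 1 (Min) can still go to 2. Fixed point.
Max's winning region = {8, 10}.

8, 10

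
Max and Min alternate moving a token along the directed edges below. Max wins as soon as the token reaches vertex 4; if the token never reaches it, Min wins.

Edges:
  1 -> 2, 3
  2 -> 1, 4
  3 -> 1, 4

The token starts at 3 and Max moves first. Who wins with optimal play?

Track states (vertex, player-to-move).
A0 = {(4,Max), (4,Min)}
A1: add {(2,Max), (3,Max)}.
(3,Max) ∈ A1 ⇒ Max forces the target.

Max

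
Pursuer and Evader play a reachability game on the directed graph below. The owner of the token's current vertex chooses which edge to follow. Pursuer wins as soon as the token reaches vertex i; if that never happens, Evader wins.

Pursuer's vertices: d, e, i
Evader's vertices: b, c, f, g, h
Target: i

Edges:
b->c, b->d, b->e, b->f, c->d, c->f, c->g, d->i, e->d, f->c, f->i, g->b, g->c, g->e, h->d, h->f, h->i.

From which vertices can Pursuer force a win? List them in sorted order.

A0 = {i}
A1: add {d} — d (Pursuer) has d→i.
A2: add {e} — e (Pursuer) has e→d.
A3 = A2; e.g. b (Evader) can still go to c. Fixed point.
Pursuer's winning region = {d, e, i}.

d, e, i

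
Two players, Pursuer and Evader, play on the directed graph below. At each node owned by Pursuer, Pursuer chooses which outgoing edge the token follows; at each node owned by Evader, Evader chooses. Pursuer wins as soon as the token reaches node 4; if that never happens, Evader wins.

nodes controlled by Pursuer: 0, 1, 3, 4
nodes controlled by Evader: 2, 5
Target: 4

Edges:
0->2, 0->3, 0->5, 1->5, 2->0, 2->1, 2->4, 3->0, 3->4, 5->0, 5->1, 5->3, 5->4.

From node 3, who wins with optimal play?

A0 = {4}
A1: add {3} — 3 (Pursuer) has 3→4.
3 ∈ A1, so Pursuer can force the target.

Pursuer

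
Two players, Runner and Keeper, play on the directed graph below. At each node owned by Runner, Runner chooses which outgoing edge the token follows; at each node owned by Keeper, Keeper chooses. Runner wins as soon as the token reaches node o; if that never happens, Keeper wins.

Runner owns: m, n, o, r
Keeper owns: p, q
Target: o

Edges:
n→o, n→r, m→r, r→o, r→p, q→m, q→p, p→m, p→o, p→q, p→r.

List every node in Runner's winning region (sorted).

A0 = {o}
A1: add {n, r} — n (Runner) has n→o; r (Runner) has r→o.
A2: add {m} — m (Runner) has m→r.
A3 = A2; e.g. p (Keeper) can still go to q. Fixed point.
Runner's winning region = {m, n, o, r}.

m, n, o, r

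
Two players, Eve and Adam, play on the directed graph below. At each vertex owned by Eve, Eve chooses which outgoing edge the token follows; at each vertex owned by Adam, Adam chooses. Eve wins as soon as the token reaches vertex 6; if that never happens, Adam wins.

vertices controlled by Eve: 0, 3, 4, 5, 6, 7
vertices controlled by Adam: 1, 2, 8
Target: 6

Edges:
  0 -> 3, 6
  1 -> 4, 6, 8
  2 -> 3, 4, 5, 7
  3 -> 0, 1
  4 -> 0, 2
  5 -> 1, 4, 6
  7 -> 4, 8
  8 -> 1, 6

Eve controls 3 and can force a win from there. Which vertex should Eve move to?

0

A0 = {6}
A1: add {0, 5} — 0 (Eve) has 0→6; 5 (Eve) has 5→6.
A2: add {3, 4} — 3 (Eve) has 3→0; 4 (Eve) has 4→0.
A3: add {7} — 7 (Eve) has 7→4.
A4: add {2} — 2 (Adam): all of {3, 4, 5, 7} already in.
A5 = A4; e.g. 1 (Adam) can still go to 8. Fixed point.
From 3, successor 0 is in the attractor (rank 1); the other successor 1 is not.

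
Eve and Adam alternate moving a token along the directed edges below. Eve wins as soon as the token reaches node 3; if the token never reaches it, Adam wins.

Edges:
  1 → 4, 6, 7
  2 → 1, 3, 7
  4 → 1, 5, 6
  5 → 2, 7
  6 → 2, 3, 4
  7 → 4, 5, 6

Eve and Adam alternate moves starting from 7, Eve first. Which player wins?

Track states (vertex, player-to-move).
A0 = {(3,Eve), (3,Adam)}
A1: add {(2,Eve), (6,Eve)}.
A2 = A1; e.g. (1,Eve) stays out. (7,Eve) never enters ⇒ Adam avoids the target.

Adam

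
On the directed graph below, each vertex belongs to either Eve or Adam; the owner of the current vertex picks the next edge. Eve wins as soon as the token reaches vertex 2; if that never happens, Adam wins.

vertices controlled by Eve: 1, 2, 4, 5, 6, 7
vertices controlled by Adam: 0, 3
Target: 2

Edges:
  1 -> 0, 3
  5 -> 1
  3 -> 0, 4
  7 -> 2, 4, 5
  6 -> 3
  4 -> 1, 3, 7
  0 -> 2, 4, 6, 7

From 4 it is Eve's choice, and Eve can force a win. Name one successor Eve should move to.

7

A0 = {2}
A1: add {7} — 7 (Eve) has 7→2.
A2: add {4} — 4 (Eve) has 4→7.
A3 = A2; e.g. 0 (Adam) can still go to 6. Fixed point.
From 4, successor 7 is in the attractor (rank 1); the other successors 1, 3 are not.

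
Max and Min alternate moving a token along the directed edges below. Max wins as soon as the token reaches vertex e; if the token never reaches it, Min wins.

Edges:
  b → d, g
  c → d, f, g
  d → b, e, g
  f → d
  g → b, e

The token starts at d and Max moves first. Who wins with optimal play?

Track states (vertex, player-to-move).
A0 = {(e,Max), (e,Min)}
A1: add {(d,Max), (g,Max)}.
(d,Max) ∈ A1 ⇒ Max forces the target.

Max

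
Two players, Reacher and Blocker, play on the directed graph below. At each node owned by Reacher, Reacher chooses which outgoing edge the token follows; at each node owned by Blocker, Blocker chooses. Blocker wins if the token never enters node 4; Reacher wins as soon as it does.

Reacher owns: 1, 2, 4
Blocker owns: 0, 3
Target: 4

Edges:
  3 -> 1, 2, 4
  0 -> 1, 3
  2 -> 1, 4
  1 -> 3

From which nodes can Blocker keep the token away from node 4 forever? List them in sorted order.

0, 1, 3

A0 = {4}
A1: add {2} — 2 (Reacher) has 2→4.
A2 = A1; e.g. 0 (Blocker) can still go to 1. Fixed point.
Reacher's attractor = {2, 4}; Blocker avoids the target exactly from the complement.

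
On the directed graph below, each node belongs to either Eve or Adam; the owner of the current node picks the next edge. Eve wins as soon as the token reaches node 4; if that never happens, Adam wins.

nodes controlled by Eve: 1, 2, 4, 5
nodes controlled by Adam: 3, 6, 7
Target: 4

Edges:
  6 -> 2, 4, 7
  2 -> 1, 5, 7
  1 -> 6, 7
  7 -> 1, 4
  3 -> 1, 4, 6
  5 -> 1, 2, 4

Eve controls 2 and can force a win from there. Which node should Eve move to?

5

A0 = {4}
A1: add {5} — 5 (Eve) has 5→4.
A2: add {2} — 2 (Eve) has 2→5.
A3 = A2; e.g. 1 (Eve) has no edge into A2. Fixed point.
From 2, successor 5 is in the attractor (rank 1); the other successors 1, 7 are not.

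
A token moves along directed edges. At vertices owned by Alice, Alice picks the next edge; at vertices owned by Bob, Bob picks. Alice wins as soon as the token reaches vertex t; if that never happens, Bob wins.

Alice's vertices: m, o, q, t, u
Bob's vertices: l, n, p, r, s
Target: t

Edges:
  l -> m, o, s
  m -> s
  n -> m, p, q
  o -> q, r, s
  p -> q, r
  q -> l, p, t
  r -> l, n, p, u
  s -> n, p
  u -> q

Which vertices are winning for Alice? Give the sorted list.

A0 = {t}
A1: add {q} — q (Alice) has q→t.
A2: add {o, u} — o (Alice) has o→q; u (Alice) has u→q.
A3 = A2; e.g. l (Bob) can still go to m. Fixed point.
Alice's winning region = {o, q, t, u}.

o, q, t, u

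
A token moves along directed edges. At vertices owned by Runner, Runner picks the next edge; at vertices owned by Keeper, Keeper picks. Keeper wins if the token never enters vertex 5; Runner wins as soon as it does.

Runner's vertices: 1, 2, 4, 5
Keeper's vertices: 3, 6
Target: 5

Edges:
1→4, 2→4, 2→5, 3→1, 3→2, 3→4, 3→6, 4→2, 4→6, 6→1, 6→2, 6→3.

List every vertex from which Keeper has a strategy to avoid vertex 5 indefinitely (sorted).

3, 6

A0 = {5}
A1: add {2} — 2 (Runner) has 2→5.
A2: add {4} — 4 (Runner) has 4→2.
A3: add {1} — 1 (Runner) has 1→4.
A4 = A3; e.g. 3 (Keeper) can still go to 6. Fixed point.
Runner's attractor = {1, 2, 4, 5}; Keeper avoids the target exactly from the complement.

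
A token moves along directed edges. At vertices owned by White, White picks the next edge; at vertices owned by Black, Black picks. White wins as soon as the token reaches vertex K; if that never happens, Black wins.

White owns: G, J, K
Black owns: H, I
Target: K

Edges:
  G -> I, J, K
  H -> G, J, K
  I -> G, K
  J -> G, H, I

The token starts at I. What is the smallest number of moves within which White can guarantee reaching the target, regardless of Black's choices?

2

A0 = {K}
A1: add {G} — G (White) has G→K.
A2: add {I, J} — I (Black): all of {G, K} already in; J (White) has J→G.
I enters the attractor at level 2, so White can force the target in 2 moves from there.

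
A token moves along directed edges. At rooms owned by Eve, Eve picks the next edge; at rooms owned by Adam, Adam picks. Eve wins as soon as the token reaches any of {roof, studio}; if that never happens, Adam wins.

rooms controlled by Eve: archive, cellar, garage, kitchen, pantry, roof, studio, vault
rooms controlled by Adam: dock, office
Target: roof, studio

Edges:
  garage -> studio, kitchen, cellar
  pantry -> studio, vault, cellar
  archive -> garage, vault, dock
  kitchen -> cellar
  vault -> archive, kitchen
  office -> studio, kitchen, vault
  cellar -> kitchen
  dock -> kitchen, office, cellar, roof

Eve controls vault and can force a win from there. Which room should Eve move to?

archive

A0 = {roof, studio}
A1: add {garage, pantry} — garage (Eve) has garage→studio; pantry (Eve) has pantry→studio.
A2: add {archive} — archive (Eve) has archive→garage.
A3: add {vault} — vault (Eve) has vault→archive.
A4 = A3; e.g. kitchen (Eve) has no edge into A3. Fixed point.
From vault, successor archive is in the attractor (rank 2); the other successor kitchen is not.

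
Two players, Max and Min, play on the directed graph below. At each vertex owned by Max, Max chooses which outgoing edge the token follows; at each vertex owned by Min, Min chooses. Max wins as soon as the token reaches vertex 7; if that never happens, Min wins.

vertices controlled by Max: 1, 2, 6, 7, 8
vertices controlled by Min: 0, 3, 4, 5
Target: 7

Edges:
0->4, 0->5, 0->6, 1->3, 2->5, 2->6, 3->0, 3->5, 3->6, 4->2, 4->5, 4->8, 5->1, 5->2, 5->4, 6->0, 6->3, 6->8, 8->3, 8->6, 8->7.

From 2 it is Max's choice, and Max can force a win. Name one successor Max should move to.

A0 = {7}
A1: add {8} — 8 (Max) has 8→7.
A2: add {6} — 6 (Max) has 6→8.
A3: add {2} — 2 (Max) has 2→6.
A4 = A3; e.g. 0 (Min) can still go to 4. Fixed point.
From 2, successor 6 is in the attractor (rank 2); the other successor 5 is not.

6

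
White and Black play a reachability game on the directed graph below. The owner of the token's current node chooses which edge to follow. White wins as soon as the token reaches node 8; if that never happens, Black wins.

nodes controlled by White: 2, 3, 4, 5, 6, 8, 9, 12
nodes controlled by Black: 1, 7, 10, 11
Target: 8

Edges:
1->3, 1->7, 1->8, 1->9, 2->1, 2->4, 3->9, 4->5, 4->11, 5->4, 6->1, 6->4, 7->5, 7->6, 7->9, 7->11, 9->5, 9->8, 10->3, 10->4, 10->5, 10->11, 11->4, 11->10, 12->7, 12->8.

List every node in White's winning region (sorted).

A0 = {8}
A1: add {9, 12} — 9 (White) has 9→8; 12 (White) has 12→8.
A2: add {3} — 3 (White) has 3→9.
A3 = A2; e.g. 1 (Black) can still go to 7. Fixed point.
White's winning region = {3, 8, 9, 12}.

3, 8, 9, 12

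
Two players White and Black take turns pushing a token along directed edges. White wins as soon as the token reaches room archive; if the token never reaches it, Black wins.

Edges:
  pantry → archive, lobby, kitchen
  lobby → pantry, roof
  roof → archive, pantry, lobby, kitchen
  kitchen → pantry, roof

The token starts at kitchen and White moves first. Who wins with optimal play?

Black

Track states (vertex, player-to-move).
A0 = {(archive,White), (archive,Black)}
A1: add {(pantry,White), (roof,White)}.
A2: add {(lobby,Black), (kitchen,Black)}.
A3 = A2; e.g. (pantry,Black) stays out. (kitchen,White) never enters ⇒ Black avoids the target.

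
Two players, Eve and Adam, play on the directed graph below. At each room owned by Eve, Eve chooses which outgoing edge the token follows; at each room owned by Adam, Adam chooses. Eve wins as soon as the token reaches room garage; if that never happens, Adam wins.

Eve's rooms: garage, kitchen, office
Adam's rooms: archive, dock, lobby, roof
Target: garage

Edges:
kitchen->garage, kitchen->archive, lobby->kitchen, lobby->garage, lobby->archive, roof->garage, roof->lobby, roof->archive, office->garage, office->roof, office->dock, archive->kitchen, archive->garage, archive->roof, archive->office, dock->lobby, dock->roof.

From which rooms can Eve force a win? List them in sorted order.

garage, kitchen, office

A0 = {garage}
A1: add {kitchen, office} — kitchen (Eve) has kitchen→garage; office (Eve) has office→garage.
A2 = A1; e.g. lobby (Adam) can still go to archive. Fixed point.
Eve's winning region = {garage, kitchen, office}.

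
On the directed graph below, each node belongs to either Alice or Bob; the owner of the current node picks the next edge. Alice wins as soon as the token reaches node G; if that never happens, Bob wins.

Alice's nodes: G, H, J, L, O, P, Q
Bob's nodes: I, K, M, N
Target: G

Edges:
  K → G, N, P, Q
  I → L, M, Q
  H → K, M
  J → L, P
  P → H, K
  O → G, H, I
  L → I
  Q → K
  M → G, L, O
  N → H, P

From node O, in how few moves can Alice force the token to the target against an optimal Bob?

1

A0 = {G}
A1: add {O} — O (Alice) has O→G.
A2 = A1; e.g. H (Alice) has no edge into A1. Fixed point.
O enters the attractor at level 1, so Alice can force the target in 1 move from there.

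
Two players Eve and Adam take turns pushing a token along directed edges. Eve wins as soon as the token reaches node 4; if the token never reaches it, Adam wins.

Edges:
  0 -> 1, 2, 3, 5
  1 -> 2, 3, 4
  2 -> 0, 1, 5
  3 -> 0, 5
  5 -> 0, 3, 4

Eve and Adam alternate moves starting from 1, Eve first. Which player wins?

Eve

Track states (vertex, player-to-move).
A0 = {(4,Eve), (4,Adam)}
A1: add {(1,Eve), (5,Eve)}.
(1,Eve) ∈ A1 ⇒ Eve forces the target.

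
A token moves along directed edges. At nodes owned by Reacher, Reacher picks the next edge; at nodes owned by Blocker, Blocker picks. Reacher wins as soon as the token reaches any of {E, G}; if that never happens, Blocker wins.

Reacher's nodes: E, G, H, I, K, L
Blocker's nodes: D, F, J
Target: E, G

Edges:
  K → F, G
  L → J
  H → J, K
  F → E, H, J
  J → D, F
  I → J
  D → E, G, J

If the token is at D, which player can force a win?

Blocker

A0 = {E, G}
A1: add {K} — K (Reacher) has K→G.
A2: add {H} — H (Reacher) has H→K.
A3 = A2; e.g. D (Blocker) can still go to J. Fixed point.
D never enters the attractor, so Blocker can avoid the target forever.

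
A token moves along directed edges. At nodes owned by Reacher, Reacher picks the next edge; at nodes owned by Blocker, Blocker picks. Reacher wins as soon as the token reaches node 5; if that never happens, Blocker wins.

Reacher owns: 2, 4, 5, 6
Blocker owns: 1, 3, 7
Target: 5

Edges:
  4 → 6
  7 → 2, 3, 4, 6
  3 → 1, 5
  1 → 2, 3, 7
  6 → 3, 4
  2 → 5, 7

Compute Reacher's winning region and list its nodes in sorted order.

A0 = {5}
A1: add {2} — 2 (Reacher) has 2→5.
A2 = A1; e.g. 1 (Blocker) can still go to 3. Fixed point.
Reacher's winning region = {2, 5}.

2, 5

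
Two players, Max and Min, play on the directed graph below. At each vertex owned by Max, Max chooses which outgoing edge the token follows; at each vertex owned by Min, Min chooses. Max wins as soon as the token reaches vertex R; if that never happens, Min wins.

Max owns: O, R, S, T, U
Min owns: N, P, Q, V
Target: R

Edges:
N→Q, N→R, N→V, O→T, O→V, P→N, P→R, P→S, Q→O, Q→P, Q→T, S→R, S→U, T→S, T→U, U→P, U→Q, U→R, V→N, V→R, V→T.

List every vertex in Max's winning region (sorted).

A0 = {R}
A1: add {S, U} — S (Max) has S→R; U (Max) has U→R.
A2: add {T} — T (Max) has T→S.
A3: add {O} — O (Max) has O→T.
A4 = A3; e.g. N (Min) can still go to Q. Fixed point.
Max's winning region = {O, R, S, T, U}.

O, R, S, T, U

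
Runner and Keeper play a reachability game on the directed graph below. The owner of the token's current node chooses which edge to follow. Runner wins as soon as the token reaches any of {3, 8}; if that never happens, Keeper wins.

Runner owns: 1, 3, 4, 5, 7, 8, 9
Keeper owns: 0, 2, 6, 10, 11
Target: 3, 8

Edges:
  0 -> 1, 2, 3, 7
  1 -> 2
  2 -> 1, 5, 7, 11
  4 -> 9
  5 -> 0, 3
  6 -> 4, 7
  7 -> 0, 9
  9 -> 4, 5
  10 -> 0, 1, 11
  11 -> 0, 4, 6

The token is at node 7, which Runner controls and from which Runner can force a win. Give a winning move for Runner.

A0 = {3, 8}
A1: add {5} — 5 (Runner) has 5→3.
A2: add {9} — 9 (Runner) has 9→5.
A3: add {4, 7} — 4 (Runner) has 4→9; 7 (Runner) has 7→9.
A4: add {6} — 6 (Keeper): all of {4, 7} already in.
A5 = A4; e.g. 0 (Keeper) can still go to 1. Fixed point.
From 7, successor 9 is in the attractor (rank 2); the other successor 0 is not.

9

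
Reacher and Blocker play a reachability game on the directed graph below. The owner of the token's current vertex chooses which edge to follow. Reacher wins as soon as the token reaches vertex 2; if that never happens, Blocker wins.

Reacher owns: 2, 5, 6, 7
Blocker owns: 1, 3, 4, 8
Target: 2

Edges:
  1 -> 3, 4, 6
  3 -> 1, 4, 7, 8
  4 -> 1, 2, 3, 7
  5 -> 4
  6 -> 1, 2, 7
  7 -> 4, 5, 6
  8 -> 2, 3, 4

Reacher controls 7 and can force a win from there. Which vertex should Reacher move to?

6

A0 = {2}
A1: add {6} — 6 (Reacher) has 6→2.
A2: add {7} — 7 (Reacher) has 7→6.
A3 = A2; e.g. 1 (Blocker) can still go to 3. Fixed point.
From 7, successor 6 is in the attractor (rank 1); the other successors 4, 5 are not.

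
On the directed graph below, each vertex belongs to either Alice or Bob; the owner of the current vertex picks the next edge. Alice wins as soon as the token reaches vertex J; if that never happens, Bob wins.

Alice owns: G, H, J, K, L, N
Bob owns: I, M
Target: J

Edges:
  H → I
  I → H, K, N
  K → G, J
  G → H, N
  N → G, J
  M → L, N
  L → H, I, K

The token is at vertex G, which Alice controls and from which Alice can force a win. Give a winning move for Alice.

N

A0 = {J}
A1: add {K, N} — K (Alice) has K→J; N (Alice) has N→J.
A2: add {G, L} — G (Alice) has G→N; L (Alice) has L→K.
A3: add {M} — M (Bob): all of {L, N} already in.
A4 = A3; e.g. H (Alice) has no edge into A3. Fixed point.
From G, successor N is in the attractor (rank 1); the other successor H is not.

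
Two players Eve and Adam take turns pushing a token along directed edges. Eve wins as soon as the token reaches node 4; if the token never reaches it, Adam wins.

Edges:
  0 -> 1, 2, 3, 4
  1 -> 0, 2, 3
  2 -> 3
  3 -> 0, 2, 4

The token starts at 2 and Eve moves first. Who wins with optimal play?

Adam

Track states (vertex, player-to-move).
A0 = {(4,Eve), (4,Adam)}
A1: add {(0,Eve), (3,Eve)}.
A2: add {(2,Adam)}.
A3: add {(1,Eve)}.
A4 = A3; e.g. (0,Adam) stays out. (2,Eve) never enters ⇒ Adam avoids the target.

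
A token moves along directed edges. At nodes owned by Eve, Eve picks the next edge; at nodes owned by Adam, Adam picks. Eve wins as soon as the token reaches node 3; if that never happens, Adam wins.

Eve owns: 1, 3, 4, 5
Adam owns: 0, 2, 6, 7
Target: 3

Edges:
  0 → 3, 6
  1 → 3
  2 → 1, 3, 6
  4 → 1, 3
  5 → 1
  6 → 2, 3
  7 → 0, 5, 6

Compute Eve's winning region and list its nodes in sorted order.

1, 3, 4, 5

A0 = {3}
A1: add {1, 4} — 1 (Eve) has 1→3; 4 (Eve) has 4→3.
A2: add {5} — 5 (Eve) has 5→1.
A3 = A2; e.g. 0 (Adam) can still go to 6. Fixed point.
Eve's winning region = {1, 3, 4, 5}.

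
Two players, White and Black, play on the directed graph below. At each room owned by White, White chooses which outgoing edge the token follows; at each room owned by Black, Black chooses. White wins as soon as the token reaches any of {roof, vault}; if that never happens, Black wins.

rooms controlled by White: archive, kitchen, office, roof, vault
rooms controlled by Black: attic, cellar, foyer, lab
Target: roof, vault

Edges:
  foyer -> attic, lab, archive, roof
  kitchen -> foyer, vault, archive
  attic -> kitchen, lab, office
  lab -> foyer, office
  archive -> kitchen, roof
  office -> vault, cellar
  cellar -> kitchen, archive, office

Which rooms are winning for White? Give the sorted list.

archive, cellar, kitchen, office, roof, vault

A0 = {roof, vault}
A1: add {archive, kitchen, office} — kitchen (White) has kitchen→vault; archive (White) has archive→roof; office (White) has office→vault.
A2: add {cellar} — cellar (Black): all of {kitchen, archive, office} already in.
A3 = A2; e.g. foyer (Black) can still go to attic. Fixed point.
White's winning region = {archive, cellar, kitchen, office, roof, vault}.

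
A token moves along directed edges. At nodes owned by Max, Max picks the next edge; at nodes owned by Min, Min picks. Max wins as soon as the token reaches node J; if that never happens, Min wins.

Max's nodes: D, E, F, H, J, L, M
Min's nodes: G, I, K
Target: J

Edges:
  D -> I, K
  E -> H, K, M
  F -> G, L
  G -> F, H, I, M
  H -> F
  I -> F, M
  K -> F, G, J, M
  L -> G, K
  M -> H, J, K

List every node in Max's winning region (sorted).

A0 = {J}
A1: add {M} — M (Max) has M→J.
A2: add {E} — E (Max) has E→M.
A3 = A2; e.g. D (Max) has no edge into A2. Fixed point.
Max's winning region = {E, J, M}.

E, J, M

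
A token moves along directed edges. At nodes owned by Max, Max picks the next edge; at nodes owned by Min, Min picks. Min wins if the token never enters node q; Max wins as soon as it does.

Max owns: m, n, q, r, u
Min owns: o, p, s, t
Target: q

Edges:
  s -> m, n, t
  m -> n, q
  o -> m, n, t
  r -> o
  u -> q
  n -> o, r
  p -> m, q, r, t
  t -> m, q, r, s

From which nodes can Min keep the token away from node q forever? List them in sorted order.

n, o, p, r, s, t

A0 = {q}
A1: add {m, u} — m (Max) has m→q; u (Max) has u→q.
A2 = A1; e.g. n (Max) has no edge into A1. Fixed point.
Max's attractor = {m, q, u}; Min avoids the target exactly from the complement.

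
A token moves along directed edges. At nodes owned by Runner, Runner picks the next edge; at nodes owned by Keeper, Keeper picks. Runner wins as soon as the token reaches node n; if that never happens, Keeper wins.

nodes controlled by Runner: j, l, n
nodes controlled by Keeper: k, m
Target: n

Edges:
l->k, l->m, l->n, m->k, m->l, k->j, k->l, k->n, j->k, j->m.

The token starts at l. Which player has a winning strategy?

Runner

A0 = {n}
A1: add {l} — l (Runner) has l→n.
A2 = A1; e.g. j (Runner) has no edge into A1. Fixed point.
l ∈ A1, so Runner can force the target.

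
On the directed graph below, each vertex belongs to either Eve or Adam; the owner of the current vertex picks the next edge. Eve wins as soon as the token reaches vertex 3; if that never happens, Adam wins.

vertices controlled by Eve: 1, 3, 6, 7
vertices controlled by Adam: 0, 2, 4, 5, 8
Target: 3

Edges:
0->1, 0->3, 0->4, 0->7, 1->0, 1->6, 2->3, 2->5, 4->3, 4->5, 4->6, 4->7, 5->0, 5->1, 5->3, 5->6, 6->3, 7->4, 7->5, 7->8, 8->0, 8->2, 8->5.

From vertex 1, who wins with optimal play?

Eve

A0 = {3}
A1: add {6} — 6 (Eve) has 6→3.
A2: add {1} — 1 (Eve) has 1→6.
A3 = A2; e.g. 0 (Adam) can still go to 4. Fixed point.
1 ∈ A2, so Eve can force the target.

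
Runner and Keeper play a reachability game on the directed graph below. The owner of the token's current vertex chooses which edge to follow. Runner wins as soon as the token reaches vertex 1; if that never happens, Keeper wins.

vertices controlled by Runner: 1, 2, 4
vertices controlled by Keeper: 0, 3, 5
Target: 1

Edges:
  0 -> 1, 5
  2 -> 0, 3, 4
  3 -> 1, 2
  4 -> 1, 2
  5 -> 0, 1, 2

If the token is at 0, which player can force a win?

A0 = {1}
A1: add {4} — 4 (Runner) has 4→1.
A2: add {2} — 2 (Runner) has 2→4.
A3: add {3} — 3 (Keeper): all of {1, 2} already in.
A4 = A3; e.g. 0 (Keeper) can still go to 5. Fixed point.
0 never enters the attractor, so Keeper can avoid the target forever.

Keeper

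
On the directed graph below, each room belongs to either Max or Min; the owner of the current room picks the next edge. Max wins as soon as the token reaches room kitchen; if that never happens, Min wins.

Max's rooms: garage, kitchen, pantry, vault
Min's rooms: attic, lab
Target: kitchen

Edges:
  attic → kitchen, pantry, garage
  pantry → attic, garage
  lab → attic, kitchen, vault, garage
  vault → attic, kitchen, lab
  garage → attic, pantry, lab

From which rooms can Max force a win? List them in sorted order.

A0 = {kitchen}
A1: add {vault} — vault (Max) has vault→kitchen.
A2 = A1; e.g. attic (Min) can still go to pantry. Fixed point.
Max's winning region = {kitchen, vault}.

kitchen, vault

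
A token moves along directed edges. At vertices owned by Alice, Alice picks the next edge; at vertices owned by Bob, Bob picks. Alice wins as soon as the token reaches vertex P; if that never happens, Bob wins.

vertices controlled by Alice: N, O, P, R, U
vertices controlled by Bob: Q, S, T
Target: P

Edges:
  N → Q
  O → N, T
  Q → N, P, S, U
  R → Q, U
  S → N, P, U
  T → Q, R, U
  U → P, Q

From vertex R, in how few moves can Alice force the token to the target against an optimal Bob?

2

A0 = {P}
A1: add {U} — U (Alice) has U→P.
A2: add {R} — R (Alice) has R→U.
A3 = A2; e.g. N (Alice) has no edge into A2. Fixed point.
R enters the attractor at level 2, so Alice can force the target in 2 moves from there.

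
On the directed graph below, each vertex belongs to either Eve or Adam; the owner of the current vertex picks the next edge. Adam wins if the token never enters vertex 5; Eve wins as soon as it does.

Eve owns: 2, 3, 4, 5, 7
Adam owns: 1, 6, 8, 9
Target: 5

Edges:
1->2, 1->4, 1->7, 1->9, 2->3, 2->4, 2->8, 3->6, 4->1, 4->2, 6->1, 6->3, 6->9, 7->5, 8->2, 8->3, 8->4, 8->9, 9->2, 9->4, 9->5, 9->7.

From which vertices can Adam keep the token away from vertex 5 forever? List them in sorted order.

1, 2, 3, 4, 6, 8, 9

A0 = {5}
A1: add {7} — 7 (Eve) has 7→5.
A2 = A1; e.g. 1 (Adam) can still go to 2. Fixed point.
Eve's attractor = {5, 7}; Adam avoids the target exactly from the complement.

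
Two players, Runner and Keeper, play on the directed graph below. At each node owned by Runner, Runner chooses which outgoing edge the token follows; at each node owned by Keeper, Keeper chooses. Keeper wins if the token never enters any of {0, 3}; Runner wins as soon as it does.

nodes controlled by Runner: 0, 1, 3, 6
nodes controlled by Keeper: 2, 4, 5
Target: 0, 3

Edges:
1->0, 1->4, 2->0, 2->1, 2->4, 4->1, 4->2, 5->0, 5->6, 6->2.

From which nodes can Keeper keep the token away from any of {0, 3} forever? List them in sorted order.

2, 4, 5, 6

A0 = {0, 3}
A1: add {1} — 1 (Runner) has 1→0.
A2 = A1; e.g. 2 (Keeper) can still go to 4. Fixed point.
Runner's attractor = {0, 1, 3}; Keeper avoids the target exactly from the complement.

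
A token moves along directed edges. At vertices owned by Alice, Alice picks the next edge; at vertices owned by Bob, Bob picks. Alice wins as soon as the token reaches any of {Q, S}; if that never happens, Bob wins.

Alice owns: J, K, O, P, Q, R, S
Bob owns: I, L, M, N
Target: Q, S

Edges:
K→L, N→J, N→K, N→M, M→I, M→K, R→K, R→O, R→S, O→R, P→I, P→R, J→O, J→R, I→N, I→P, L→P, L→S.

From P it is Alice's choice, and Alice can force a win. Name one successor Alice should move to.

R

A0 = {Q, S}
A1: add {R} — R (Alice) has R→S.
A2: add {J, O, P} — J (Alice) has J→R; O (Alice) has O→R; P (Alice) has P→R.
A3: add {L} — L (Bob): all of {P, S} already in.
A4: add {K} — K (Alice) has K→L.
A5 = A4; e.g. I (Bob) can still go to N. Fixed point.
From P, successor R is in the attractor (rank 1); the other successor I is not.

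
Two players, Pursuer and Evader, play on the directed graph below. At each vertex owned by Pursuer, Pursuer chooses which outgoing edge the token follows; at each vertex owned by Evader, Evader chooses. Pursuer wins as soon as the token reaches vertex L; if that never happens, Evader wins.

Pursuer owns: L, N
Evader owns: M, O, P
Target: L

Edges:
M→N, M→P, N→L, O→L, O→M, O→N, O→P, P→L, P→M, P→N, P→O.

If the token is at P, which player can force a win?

Evader

A0 = {L}
A1: add {N} — N (Pursuer) has N→L.
A2 = A1; e.g. M (Evader) can still go to P. Fixed point.
P never enters the attractor, so Evader can avoid the target forever.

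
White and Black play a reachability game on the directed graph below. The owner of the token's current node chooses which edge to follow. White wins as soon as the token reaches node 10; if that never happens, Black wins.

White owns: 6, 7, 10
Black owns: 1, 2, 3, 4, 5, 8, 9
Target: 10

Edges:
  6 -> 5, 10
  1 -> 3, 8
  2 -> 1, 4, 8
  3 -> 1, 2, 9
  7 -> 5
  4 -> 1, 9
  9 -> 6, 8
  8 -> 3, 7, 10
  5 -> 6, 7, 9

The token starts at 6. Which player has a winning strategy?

White

A0 = {10}
A1: add {6} — 6 (White) has 6→10.
A2 = A1; e.g. 1 (Black) can still go to 3. Fixed point.
6 ∈ A1, so White can force the target.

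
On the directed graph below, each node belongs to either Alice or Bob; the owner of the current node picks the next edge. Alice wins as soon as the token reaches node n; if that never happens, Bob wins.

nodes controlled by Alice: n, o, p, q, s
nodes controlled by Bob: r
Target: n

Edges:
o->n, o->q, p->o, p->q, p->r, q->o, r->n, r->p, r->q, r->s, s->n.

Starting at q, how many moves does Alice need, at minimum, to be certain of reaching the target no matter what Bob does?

2

A0 = {n}
A1: add {o, s} — o (Alice) has o→n; s (Alice) has s→n.
A2: add {p, q} — p (Alice) has p→o; q (Alice) has q→o.
q enters the attractor at level 2, so Alice can force the target in 2 moves from there.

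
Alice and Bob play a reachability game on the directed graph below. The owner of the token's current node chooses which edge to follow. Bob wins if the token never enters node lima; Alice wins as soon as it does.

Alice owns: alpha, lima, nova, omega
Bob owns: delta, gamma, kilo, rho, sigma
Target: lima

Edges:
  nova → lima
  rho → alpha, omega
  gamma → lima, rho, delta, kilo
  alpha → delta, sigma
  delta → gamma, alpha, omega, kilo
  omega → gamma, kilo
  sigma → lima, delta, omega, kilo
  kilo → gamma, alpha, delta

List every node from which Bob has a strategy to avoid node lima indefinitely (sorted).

alpha, delta, gamma, kilo, omega, rho, sigma

A0 = {lima}
A1: add {nova} — nova (Alice) has nova→lima.
A2 = A1; e.g. rho (Bob) can still go to alpha. Fixed point.
Alice's attractor = {lima, nova}; Bob avoids the target exactly from the complement.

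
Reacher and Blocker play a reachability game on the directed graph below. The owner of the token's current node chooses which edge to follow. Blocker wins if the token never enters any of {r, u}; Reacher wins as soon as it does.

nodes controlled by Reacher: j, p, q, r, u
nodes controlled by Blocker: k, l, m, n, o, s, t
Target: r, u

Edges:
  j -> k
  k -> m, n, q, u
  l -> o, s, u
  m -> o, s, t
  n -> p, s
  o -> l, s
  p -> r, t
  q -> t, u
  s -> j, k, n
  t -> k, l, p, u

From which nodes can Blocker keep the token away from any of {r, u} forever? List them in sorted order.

A0 = {r, u}
A1: add {p, q} — p (Reacher) has p→r; q (Reacher) has q→u.
A2 = A1; e.g. j (Reacher) has no edge into A1. Fixed point.
Reacher's attractor = {p, q, r, u}; Blocker avoids the target exactly from the complement.

j, k, l, m, n, o, s, t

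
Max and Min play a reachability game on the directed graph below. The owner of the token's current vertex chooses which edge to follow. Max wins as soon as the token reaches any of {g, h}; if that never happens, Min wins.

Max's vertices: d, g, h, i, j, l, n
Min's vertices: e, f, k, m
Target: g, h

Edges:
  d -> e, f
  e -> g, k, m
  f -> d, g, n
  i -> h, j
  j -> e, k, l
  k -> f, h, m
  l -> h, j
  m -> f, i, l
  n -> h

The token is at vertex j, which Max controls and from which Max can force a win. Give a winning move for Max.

A0 = {g, h}
A1: add {i, l, n} — i (Max) has i→h; l (Max) has l→h; n (Max) has n→h.
A2: add {j} — j (Max) has j→l.
A3 = A2; e.g. d (Max) has no edge into A2. Fixed point.
From j, successor l is in the attractor (rank 1); the other successors e, k are not.

l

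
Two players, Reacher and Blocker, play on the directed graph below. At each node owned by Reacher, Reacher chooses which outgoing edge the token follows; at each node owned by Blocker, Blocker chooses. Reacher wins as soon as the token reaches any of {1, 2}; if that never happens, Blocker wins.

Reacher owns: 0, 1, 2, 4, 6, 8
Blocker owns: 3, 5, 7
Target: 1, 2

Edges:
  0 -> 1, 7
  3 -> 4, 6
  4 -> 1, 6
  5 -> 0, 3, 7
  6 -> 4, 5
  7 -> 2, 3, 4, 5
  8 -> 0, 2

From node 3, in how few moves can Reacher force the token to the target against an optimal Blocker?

3

A0 = {1, 2}
A1: add {0, 4, 8} — 0 (Reacher) has 0→1; 4 (Reacher) has 4→1; 8 (Reacher) has 8→2.
A2: add {6} — 6 (Reacher) has 6→4.
A3: add {3} — 3 (Blocker): all of {4, 6} already in.
A4 = A3; e.g. 5 (Blocker) can still go to 7. Fixed point.
3 enters the attractor at level 3, so Reacher can force the target in 3 moves from there.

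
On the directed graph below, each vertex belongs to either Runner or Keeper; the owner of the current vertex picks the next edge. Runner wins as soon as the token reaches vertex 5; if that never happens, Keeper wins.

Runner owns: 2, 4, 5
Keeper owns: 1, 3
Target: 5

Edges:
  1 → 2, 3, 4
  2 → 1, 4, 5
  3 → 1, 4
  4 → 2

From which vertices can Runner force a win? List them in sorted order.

A0 = {5}
A1: add {2} — 2 (Runner) has 2→5.
A2: add {4} — 4 (Runner) has 4→2.
A3 = A2; e.g. 1 (Keeper) can still go to 3. Fixed point.
Runner's winning region = {2, 4, 5}.

2, 4, 5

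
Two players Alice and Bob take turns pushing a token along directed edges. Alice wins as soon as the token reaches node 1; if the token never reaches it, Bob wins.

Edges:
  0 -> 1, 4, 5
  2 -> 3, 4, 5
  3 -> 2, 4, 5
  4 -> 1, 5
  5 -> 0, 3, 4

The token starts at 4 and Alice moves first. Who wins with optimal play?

Alice

Track states (vertex, player-to-move).
A0 = {(1,Alice), (1,Bob)}
A1: add {(0,Alice), (4,Alice)}.
(4,Alice) ∈ A1 ⇒ Alice forces the target.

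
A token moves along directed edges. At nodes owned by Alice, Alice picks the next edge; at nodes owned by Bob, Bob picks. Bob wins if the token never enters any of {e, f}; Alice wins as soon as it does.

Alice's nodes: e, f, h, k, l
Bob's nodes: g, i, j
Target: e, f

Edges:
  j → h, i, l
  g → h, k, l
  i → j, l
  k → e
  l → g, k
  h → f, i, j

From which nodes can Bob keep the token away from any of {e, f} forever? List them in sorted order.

A0 = {e, f}
A1: add {h, k} — h (Alice) has h→f; k (Alice) has k→e.
A2: add {l} — l (Alice) has l→k.
A3: add {g} — g (Bob): all of {h, k, l} already in.
A4 = A3; e.g. i (Bob) can still go to j. Fixed point.
Alice's attractor = {e, f, g, h, k, l}; Bob avoids the target exactly from the complement.

i, j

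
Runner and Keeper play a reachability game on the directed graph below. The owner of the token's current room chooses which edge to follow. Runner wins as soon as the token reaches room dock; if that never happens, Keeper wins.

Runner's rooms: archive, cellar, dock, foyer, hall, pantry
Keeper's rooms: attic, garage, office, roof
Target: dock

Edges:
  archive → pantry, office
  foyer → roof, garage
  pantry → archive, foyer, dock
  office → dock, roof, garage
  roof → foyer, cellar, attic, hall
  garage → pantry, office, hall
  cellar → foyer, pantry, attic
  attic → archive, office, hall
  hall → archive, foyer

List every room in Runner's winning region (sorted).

A0 = {dock}
A1: add {pantry} — pantry (Runner) has pantry→dock.
A2: add {archive, cellar} — archive (Runner) has archive→pantry; cellar (Runner) has cellar→pantry.
A3: add {hall} — hall (Runner) has hall→archive.
A4 = A3; e.g. foyer (Runner) has no edge into A3. Fixed point.
Runner's winning region = {archive, cellar, dock, hall, pantry}.

archive, cellar, dock, hall, pantry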